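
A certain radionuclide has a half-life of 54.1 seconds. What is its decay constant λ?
λ = ln(2)/t½ = 0.01281 second⁻¹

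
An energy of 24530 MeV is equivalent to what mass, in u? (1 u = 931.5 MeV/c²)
m = E/c² = 26.33 u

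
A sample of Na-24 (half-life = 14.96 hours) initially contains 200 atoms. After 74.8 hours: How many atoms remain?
N = N₀(1/2)^(t/t½) = 6.25 atoms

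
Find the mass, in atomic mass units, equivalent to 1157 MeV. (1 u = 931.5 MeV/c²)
m = E/c² = 1.242 u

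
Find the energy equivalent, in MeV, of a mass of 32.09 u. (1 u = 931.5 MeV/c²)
E = mc² = 29890 MeV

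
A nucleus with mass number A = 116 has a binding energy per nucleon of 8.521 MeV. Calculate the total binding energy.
B.E. = 8.521 × 116 = 988.4 MeV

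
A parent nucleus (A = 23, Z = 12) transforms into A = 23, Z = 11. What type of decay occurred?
ΔA = 0, ΔZ = -1 ⇒ beta-plus decay (β⁺) or electron capture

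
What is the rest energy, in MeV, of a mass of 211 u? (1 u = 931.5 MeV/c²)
E = mc² = 1.965e5 MeV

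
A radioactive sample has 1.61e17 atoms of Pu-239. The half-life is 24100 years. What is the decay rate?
A = λN = 4.631e12 decays/year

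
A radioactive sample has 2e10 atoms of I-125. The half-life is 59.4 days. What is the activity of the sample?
A = λN = 2.334e8 decays/day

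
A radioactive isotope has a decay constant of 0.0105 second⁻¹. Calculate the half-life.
t½ = ln(2)/λ = 66.01 seconds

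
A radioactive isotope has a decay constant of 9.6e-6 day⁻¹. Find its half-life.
t½ = ln(2)/λ = 72200 days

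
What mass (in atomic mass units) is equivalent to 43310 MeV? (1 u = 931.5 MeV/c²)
m = E/c² = 46.49 u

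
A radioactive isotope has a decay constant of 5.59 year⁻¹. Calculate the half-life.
t½ = ln(2)/λ = 0.124 years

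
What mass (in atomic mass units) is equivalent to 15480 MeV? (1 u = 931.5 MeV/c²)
m = E/c² = 16.62 u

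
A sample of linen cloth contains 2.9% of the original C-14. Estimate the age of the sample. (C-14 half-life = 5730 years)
Age = t½ × log₂(1/ratio) = 29270 years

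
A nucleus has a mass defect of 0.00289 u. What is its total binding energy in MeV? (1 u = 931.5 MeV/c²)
B.E. = Δm × 931.5 = 2.692 MeV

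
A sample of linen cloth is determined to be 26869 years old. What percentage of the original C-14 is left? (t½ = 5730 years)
N/N₀ = (1/2)^(t/t½) = 0.03876 = 3.88%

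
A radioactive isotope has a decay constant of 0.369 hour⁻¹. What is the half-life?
t½ = ln(2)/λ = 1.878 hours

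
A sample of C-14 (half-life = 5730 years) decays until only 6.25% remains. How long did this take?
t = t½ × log₂(N₀/N) = 22920 years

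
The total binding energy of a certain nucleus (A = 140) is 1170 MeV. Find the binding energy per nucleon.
B.E./A = 1170/140 = 8.357 MeV/nucleon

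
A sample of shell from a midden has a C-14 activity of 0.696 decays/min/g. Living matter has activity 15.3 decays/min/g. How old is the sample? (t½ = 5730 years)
Age = t½ × log₂(A₀/A) = 25550 years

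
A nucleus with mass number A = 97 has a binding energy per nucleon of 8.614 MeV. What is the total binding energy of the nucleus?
B.E. = 8.614 × 97 = 835.6 MeV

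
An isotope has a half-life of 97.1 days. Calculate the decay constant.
λ = ln(2)/t½ = 0.007138 day⁻¹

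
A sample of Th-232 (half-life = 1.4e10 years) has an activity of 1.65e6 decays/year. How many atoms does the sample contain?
N = A/λ = 3.333e16 atoms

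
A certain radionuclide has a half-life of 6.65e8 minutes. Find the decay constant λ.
λ = ln(2)/t½ = 1.042e-9 minute⁻¹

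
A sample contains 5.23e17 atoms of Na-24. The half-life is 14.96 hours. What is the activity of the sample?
A = λN = 2.423e16 decays/hour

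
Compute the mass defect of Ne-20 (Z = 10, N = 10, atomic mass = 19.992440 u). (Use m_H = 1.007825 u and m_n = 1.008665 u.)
Δm = Z·m_H + N·m_n − M = 0.1725 u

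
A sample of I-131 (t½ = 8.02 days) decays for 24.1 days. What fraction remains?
N/N₀ = (1/2)^(t/t½) = 0.1246 = 12.5%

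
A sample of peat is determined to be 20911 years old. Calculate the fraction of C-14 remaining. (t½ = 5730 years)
N/N₀ = (1/2)^(t/t½) = 0.07969 = 7.97%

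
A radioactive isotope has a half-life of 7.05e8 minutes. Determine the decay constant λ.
λ = ln(2)/t½ = 9.832e-10 minute⁻¹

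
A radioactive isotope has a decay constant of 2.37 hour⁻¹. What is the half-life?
t½ = ln(2)/λ = 0.2925 hours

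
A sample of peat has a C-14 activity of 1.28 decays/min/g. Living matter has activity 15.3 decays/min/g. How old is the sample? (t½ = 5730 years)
Age = t½ × log₂(A₀/A) = 20510 years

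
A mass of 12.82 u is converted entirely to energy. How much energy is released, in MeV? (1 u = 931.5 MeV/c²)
E = mc² = 11940 MeV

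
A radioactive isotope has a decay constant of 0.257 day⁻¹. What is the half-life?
t½ = ln(2)/λ = 2.697 days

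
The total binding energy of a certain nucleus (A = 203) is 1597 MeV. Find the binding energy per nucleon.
B.E./A = 1597/203 = 7.867 MeV/nucleon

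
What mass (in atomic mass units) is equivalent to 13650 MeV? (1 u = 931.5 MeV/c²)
m = E/c² = 14.65 u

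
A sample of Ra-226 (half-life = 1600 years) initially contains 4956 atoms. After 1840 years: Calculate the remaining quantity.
N = N₀(1/2)^(t/t½) = 2233 atoms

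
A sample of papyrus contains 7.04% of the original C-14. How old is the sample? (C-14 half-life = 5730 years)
Age = t½ × log₂(1/ratio) = 21940 years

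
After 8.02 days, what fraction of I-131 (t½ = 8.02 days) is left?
N/N₀ = (1/2)^(t/t½) = 0.5 = 50%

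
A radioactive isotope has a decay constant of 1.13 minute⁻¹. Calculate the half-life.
t½ = ln(2)/λ = 0.6134 minutes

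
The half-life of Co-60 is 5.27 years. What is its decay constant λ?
λ = ln(2)/t½ = 0.1315 year⁻¹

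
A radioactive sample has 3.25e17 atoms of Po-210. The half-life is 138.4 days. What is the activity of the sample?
A = λN = 1.628e15 decays/day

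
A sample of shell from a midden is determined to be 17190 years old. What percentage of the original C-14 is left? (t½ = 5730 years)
N/N₀ = (1/2)^(t/t½) = 0.125 = 12.5%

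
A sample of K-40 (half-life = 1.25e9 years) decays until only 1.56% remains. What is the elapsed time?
t = t½ × log₂(N₀/N) = 7.503e9 years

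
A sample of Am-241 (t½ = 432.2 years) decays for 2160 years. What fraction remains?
N/N₀ = (1/2)^(t/t½) = 0.0313 = 3.13%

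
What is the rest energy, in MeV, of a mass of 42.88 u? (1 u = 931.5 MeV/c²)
E = mc² = 39940 MeV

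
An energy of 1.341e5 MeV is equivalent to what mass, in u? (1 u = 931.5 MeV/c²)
m = E/c² = 144 u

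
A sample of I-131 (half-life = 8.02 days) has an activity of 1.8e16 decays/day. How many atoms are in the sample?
N = A/λ = 2.083e17 atoms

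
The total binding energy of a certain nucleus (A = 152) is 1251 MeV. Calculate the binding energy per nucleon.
B.E./A = 1251/152 = 8.23 MeV/nucleon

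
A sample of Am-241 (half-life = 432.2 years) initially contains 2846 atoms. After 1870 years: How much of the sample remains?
N = N₀(1/2)^(t/t½) = 141.8 atoms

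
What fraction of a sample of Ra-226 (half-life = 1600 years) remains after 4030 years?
N/N₀ = (1/2)^(t/t½) = 0.1745 = 17.4%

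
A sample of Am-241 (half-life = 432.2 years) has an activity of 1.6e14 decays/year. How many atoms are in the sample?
N = A/λ = 9.977e16 atoms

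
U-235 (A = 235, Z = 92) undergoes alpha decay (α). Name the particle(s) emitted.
α particle = ⁴₂He (2 protons + 2 neutrons)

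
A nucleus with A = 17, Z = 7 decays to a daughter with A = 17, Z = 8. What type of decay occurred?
ΔA = 0, ΔZ = +1 ⇒ beta-minus decay (β⁻)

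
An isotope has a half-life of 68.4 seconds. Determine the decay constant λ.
λ = ln(2)/t½ = 0.01013 second⁻¹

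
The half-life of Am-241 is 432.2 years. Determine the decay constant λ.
λ = ln(2)/t½ = 0.001604 year⁻¹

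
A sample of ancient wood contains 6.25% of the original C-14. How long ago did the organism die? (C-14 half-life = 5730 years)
Age = t½ × log₂(1/ratio) = 22920 years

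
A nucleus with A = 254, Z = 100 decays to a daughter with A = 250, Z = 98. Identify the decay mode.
ΔA = -4, ΔZ = -2 ⇒ alpha decay (α)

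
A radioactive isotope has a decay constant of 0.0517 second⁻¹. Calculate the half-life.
t½ = ln(2)/λ = 13.41 seconds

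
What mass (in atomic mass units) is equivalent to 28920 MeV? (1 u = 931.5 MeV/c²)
m = E/c² = 31.05 u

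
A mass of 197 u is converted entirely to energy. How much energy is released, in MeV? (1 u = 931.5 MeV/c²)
E = mc² = 1.835e5 MeV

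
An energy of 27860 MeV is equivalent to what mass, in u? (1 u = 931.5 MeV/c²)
m = E/c² = 29.91 u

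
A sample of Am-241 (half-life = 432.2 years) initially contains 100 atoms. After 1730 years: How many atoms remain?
N = N₀(1/2)^(t/t½) = 6.238 atoms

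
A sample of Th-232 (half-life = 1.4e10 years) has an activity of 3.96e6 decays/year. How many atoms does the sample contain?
N = A/λ = 7.998e16 atoms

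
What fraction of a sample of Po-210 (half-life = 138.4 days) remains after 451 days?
N/N₀ = (1/2)^(t/t½) = 0.1045 = 10.4%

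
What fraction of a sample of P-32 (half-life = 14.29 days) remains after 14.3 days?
N/N₀ = (1/2)^(t/t½) = 0.4998 = 50%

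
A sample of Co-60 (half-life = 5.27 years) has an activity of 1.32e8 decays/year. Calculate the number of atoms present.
N = A/λ = 1.004e9 atoms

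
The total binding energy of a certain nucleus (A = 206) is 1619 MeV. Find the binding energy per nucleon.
B.E./A = 1619/206 = 7.859 MeV/nucleon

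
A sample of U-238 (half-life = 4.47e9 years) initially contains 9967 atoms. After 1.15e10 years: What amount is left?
N = N₀(1/2)^(t/t½) = 1675 atoms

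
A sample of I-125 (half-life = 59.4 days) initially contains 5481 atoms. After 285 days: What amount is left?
N = N₀(1/2)^(t/t½) = 197 atoms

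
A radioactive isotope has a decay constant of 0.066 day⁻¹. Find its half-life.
t½ = ln(2)/λ = 10.5 days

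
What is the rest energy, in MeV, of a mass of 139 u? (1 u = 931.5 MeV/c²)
E = mc² = 1.295e5 MeV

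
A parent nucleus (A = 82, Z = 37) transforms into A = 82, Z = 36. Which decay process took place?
ΔA = 0, ΔZ = -1 ⇒ beta-plus decay (β⁺) or electron capture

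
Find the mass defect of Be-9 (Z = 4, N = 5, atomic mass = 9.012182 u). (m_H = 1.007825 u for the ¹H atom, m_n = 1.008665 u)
Δm = Z·m_H + N·m_n − M = 0.06244 u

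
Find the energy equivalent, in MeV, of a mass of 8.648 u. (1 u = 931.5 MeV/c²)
E = mc² = 8056 MeV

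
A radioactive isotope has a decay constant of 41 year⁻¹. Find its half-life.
t½ = ln(2)/λ = 0.01691 years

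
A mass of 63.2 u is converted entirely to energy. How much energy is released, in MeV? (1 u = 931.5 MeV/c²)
E = mc² = 58870 MeV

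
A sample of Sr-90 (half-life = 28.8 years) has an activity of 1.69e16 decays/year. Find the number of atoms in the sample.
N = A/λ = 7.022e17 atoms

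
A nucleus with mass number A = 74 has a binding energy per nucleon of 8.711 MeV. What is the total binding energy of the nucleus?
B.E. = 8.711 × 74 = 644.6 MeV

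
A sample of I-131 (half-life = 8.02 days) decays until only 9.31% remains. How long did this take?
t = t½ × log₂(N₀/N) = 27.47 days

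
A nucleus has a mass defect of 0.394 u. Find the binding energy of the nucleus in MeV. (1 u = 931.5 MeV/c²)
B.E. = Δm × 931.5 = 367 MeV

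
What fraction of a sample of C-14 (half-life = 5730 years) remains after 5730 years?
N/N₀ = (1/2)^(t/t½) = 0.5 = 50%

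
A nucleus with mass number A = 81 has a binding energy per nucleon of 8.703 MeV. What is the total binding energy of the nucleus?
B.E. = 8.703 × 81 = 704.9 MeV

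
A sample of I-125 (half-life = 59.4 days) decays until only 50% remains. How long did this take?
t = t½ × log₂(N₀/N) = 59.4 days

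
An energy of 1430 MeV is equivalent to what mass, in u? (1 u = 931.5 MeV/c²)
m = E/c² = 1.535 u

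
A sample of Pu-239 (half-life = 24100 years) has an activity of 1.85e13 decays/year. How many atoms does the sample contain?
N = A/λ = 6.432e17 atoms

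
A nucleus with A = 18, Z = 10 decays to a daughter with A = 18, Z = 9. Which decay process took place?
ΔA = 0, ΔZ = -1 ⇒ beta-plus decay (β⁺) or electron capture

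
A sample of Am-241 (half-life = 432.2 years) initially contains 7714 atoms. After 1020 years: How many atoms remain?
N = N₀(1/2)^(t/t½) = 1503 atoms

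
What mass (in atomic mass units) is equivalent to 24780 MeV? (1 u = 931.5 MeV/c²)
m = E/c² = 26.6 u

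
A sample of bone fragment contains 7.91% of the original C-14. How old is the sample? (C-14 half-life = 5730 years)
Age = t½ × log₂(1/ratio) = 20970 years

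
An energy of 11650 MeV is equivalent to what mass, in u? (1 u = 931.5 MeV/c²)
m = E/c² = 12.51 u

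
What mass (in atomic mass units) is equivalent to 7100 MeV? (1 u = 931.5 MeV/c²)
m = E/c² = 7.622 u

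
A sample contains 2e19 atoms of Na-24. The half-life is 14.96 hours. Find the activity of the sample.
A = λN = 9.267e17 decays/hour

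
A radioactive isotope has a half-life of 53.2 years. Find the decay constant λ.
λ = ln(2)/t½ = 0.01303 year⁻¹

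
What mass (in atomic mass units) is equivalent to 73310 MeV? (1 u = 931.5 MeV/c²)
m = E/c² = 78.7 u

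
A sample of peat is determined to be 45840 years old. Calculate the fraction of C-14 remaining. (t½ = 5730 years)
N/N₀ = (1/2)^(t/t½) = 0.003906 = 0.391%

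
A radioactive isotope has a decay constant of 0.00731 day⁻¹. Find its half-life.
t½ = ln(2)/λ = 94.82 days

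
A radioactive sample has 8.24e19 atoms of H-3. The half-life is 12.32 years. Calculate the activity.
A = λN = 4.636e18 decays/year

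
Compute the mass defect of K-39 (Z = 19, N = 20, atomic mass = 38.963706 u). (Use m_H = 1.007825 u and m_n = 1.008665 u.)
Δm = Z·m_H + N·m_n − M = 0.3583 u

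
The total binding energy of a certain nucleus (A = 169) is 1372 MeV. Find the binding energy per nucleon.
B.E./A = 1372/169 = 8.118 MeV/nucleon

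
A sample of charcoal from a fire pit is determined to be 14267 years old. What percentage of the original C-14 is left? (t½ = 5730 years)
N/N₀ = (1/2)^(t/t½) = 0.178 = 17.8%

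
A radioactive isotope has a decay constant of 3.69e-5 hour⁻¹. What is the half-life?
t½ = ln(2)/λ = 18780 hours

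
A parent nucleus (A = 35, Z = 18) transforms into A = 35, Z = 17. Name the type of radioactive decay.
ΔA = 0, ΔZ = -1 ⇒ beta-plus decay (β⁺) or electron capture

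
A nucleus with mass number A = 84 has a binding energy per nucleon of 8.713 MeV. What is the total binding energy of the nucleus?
B.E. = 8.713 × 84 = 731.9 MeV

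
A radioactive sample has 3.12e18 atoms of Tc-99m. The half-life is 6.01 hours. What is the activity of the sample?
A = λN = 3.598e17 decays/hour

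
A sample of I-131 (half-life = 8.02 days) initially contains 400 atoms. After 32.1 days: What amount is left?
N = N₀(1/2)^(t/t½) = 24.96 atoms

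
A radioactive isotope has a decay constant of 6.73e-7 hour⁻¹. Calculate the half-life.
t½ = ln(2)/λ = 1.03e6 hours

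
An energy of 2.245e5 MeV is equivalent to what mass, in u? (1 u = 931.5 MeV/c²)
m = E/c² = 241 u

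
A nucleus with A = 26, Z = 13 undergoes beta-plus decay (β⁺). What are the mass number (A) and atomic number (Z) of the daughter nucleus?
Daughter: A = 26, Z = 12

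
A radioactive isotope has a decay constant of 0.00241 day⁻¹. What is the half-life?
t½ = ln(2)/λ = 287.6 days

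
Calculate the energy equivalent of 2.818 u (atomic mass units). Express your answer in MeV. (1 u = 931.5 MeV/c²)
E = mc² = 2625 MeV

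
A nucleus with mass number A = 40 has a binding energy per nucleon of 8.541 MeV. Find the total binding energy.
B.E. = 8.541 × 40 = 341.6 MeV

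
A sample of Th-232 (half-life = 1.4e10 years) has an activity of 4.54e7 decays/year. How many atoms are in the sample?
N = A/λ = 9.17e17 atoms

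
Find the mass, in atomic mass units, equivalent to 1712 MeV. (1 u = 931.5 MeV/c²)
m = E/c² = 1.838 u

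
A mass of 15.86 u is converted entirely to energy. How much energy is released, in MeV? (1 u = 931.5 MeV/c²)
E = mc² = 14770 MeV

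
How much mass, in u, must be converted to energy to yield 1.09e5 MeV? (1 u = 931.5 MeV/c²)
m = E/c² = 117 u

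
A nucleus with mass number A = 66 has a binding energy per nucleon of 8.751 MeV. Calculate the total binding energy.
B.E. = 8.751 × 66 = 577.6 MeV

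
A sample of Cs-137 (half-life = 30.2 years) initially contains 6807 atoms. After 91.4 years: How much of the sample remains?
N = N₀(1/2)^(t/t½) = 835.4 atoms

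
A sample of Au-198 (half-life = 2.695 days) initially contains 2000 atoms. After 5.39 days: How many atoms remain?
N = N₀(1/2)^(t/t½) = 500 atoms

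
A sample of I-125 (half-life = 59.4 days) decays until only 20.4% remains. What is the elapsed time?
t = t½ × log₂(N₀/N) = 136.2 days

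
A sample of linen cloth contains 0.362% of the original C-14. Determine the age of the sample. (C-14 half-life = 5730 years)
Age = t½ × log₂(1/ratio) = 46470 years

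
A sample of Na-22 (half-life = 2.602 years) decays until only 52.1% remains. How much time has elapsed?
t = t½ × log₂(N₀/N) = 2.448 years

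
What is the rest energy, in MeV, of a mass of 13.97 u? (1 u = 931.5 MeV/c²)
E = mc² = 13010 MeV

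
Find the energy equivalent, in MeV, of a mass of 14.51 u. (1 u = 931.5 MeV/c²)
E = mc² = 13520 MeV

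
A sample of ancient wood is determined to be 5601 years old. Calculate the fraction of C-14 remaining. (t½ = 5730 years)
N/N₀ = (1/2)^(t/t½) = 0.5079 = 50.8%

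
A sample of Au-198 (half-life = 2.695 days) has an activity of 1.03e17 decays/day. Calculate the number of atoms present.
N = A/λ = 4.005e17 atoms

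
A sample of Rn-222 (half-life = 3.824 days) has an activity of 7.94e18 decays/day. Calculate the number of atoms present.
N = A/λ = 4.38e19 atoms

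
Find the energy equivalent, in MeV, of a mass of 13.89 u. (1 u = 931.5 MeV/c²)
E = mc² = 12940 MeV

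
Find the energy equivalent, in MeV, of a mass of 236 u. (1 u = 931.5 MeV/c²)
E = mc² = 2.198e5 MeV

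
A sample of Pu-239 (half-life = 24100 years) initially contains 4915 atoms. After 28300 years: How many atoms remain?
N = N₀(1/2)^(t/t½) = 2178 atoms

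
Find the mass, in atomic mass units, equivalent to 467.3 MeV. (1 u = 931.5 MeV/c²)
m = E/c² = 0.5017 u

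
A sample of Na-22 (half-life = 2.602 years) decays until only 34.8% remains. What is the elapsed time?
t = t½ × log₂(N₀/N) = 3.962 years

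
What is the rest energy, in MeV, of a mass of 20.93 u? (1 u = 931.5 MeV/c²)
E = mc² = 19500 MeV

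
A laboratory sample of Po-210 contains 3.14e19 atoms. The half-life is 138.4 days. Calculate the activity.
A = λN = 1.573e17 decays/day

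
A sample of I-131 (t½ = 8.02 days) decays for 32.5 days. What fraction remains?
N/N₀ = (1/2)^(t/t½) = 0.06027 = 6.03%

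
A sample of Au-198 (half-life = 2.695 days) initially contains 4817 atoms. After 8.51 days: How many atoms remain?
N = N₀(1/2)^(t/t½) = 539.8 atoms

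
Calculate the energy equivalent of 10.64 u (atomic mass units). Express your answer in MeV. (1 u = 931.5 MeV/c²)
E = mc² = 9911 MeV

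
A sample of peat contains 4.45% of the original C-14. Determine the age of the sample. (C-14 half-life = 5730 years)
Age = t½ × log₂(1/ratio) = 25730 years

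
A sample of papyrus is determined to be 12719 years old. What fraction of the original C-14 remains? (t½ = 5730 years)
N/N₀ = (1/2)^(t/t½) = 0.2147 = 21.5%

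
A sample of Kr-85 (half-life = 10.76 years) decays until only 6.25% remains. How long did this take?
t = t½ × log₂(N₀/N) = 43.04 years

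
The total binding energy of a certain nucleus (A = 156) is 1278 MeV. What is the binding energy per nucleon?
B.E./A = 1278/156 = 8.192 MeV/nucleon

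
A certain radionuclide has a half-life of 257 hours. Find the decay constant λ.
λ = ln(2)/t½ = 0.002697 hour⁻¹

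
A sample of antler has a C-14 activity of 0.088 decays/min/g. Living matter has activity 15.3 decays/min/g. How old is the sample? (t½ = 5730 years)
Age = t½ × log₂(A₀/A) = 42640 years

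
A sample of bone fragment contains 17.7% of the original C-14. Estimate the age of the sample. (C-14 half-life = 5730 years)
Age = t½ × log₂(1/ratio) = 14310 years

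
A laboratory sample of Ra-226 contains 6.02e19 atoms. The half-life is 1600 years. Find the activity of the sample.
A = λN = 2.608e16 decays/year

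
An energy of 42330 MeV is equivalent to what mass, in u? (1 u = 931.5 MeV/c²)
m = E/c² = 45.44 u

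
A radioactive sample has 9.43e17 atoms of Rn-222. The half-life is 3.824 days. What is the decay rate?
A = λN = 1.709e17 decays/day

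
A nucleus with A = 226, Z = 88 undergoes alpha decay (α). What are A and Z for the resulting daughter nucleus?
Daughter: A = 222, Z = 86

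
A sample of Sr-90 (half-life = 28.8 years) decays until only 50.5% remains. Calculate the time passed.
t = t½ × log₂(N₀/N) = 28.39 years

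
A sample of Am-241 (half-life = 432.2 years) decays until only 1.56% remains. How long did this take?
t = t½ × log₂(N₀/N) = 2594 years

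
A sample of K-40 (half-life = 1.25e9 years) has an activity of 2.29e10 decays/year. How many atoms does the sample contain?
N = A/λ = 4.13e19 atoms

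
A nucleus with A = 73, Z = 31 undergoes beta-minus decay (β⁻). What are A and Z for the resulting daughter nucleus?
Daughter: A = 73, Z = 32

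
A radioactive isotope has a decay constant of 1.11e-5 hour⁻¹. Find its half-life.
t½ = ln(2)/λ = 62450 hours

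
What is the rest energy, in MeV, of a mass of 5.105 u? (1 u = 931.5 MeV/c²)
E = mc² = 4755 MeV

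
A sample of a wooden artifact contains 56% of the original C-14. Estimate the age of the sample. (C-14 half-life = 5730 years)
Age = t½ × log₂(1/ratio) = 4793 years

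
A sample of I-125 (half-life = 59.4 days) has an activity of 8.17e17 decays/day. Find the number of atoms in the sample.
N = A/λ = 7.001e19 atoms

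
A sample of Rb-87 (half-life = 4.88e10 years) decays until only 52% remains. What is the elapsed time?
t = t½ × log₂(N₀/N) = 4.604e10 years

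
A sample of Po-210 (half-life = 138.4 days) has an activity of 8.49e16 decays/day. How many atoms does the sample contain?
N = A/λ = 1.695e19 atoms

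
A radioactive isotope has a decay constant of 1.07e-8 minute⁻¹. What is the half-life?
t½ = ln(2)/λ = 6.478e7 minutes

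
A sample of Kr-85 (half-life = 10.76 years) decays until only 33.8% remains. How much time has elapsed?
t = t½ × log₂(N₀/N) = 16.84 years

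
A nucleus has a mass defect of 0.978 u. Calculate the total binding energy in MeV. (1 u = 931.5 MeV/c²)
B.E. = Δm × 931.5 = 911 MeV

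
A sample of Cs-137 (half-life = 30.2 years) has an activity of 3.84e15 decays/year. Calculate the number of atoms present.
N = A/λ = 1.673e17 atoms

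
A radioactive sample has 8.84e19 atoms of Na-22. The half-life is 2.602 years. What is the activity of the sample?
A = λN = 2.355e19 decays/year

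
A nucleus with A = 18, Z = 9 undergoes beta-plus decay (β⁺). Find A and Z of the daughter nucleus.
Daughter: A = 18, Z = 8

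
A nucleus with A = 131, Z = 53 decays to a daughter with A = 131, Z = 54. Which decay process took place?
ΔA = 0, ΔZ = +1 ⇒ beta-minus decay (β⁻)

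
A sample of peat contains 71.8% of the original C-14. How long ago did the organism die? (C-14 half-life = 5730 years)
Age = t½ × log₂(1/ratio) = 2739 years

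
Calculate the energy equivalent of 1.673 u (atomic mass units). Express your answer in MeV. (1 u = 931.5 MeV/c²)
E = mc² = 1558 MeV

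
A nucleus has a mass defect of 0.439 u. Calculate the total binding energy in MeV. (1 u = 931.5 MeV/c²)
B.E. = Δm × 931.5 = 408.9 MeV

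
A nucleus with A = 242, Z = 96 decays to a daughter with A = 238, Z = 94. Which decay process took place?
ΔA = -4, ΔZ = -2 ⇒ alpha decay (α)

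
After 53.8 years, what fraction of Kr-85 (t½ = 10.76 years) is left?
N/N₀ = (1/2)^(t/t½) = 0.03125 = 3.12%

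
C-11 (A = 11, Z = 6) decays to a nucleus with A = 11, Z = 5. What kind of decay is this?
ΔA = 0, ΔZ = -1 ⇒ beta-plus decay (β⁺) or electron capture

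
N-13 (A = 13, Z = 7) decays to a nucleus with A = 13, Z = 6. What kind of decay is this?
ΔA = 0, ΔZ = -1 ⇒ beta-plus decay (β⁺) or electron capture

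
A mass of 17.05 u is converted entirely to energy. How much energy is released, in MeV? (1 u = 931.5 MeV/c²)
E = mc² = 15880 MeV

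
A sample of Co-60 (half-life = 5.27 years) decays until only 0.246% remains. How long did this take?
t = t½ × log₂(N₀/N) = 45.68 years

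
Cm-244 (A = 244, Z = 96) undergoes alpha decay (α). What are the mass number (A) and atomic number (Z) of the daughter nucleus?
Daughter: A = 240, Z = 94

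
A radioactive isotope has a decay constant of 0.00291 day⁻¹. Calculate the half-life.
t½ = ln(2)/λ = 238.2 days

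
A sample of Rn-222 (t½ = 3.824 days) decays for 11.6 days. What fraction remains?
N/N₀ = (1/2)^(t/t½) = 0.1221 = 12.2%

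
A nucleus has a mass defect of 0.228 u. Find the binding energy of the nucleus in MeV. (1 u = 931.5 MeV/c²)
B.E. = Δm × 931.5 = 212.4 MeV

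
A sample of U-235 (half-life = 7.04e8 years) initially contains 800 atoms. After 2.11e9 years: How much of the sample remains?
N = N₀(1/2)^(t/t½) = 100.2 atoms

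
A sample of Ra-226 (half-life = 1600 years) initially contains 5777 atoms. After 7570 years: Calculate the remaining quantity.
N = N₀(1/2)^(t/t½) = 217.5 atoms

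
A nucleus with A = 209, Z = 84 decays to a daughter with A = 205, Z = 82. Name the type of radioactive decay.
ΔA = -4, ΔZ = -2 ⇒ alpha decay (α)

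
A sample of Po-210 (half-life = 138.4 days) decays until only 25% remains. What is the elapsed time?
t = t½ × log₂(N₀/N) = 276.8 days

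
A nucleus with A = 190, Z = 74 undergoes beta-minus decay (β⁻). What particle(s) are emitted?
β⁻: electron (e⁻) + antineutrino (ν̄ₑ)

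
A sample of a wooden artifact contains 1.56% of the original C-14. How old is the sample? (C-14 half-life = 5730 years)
Age = t½ × log₂(1/ratio) = 34390 years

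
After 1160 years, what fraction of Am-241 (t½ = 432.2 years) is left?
N/N₀ = (1/2)^(t/t½) = 0.1556 = 15.6%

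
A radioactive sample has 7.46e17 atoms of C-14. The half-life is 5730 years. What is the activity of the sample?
A = λN = 9.024e13 decays/year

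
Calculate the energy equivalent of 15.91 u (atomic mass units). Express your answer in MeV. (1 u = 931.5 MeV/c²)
E = mc² = 14820 MeV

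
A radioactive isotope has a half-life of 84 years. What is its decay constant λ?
λ = ln(2)/t½ = 0.008252 year⁻¹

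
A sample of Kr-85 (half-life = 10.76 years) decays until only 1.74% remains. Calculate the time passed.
t = t½ × log₂(N₀/N) = 62.89 years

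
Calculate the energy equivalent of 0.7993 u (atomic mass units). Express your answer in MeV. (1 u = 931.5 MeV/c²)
E = mc² = 744.5 MeV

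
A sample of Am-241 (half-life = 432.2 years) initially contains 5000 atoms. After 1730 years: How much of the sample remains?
N = N₀(1/2)^(t/t½) = 311.9 atoms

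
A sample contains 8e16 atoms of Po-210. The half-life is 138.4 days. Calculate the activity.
A = λN = 4.007e14 decays/day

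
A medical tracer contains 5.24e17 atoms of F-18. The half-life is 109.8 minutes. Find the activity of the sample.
A = λN = 3.308e15 decays/minute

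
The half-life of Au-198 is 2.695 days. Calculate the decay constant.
λ = ln(2)/t½ = 0.2572 day⁻¹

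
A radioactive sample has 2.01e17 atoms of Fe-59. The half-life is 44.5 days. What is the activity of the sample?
A = λN = 3.131e15 decays/day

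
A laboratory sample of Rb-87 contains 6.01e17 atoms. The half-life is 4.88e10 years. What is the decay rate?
A = λN = 8.537e6 decays/year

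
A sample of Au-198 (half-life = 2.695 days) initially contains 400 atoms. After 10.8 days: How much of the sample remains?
N = N₀(1/2)^(t/t½) = 24.87 atoms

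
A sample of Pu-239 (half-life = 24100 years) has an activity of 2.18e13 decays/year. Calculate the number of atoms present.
N = A/λ = 7.58e17 atoms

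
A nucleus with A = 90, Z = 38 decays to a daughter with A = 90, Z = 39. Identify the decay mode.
ΔA = 0, ΔZ = +1 ⇒ beta-minus decay (β⁻)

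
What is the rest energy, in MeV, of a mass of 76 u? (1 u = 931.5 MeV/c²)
E = mc² = 70790 MeV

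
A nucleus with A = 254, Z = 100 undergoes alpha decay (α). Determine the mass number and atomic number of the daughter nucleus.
Daughter: A = 250, Z = 98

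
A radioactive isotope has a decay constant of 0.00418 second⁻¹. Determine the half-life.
t½ = ln(2)/λ = 165.8 seconds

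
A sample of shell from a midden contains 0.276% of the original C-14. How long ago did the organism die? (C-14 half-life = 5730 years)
Age = t½ × log₂(1/ratio) = 48710 years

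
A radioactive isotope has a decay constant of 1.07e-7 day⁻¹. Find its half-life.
t½ = ln(2)/λ = 6.478e6 days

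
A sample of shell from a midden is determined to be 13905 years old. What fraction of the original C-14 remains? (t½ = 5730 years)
N/N₀ = (1/2)^(t/t½) = 0.186 = 18.6%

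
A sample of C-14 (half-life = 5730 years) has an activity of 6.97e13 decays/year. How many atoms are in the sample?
N = A/λ = 5.762e17 atoms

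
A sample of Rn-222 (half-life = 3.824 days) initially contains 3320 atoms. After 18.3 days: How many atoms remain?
N = N₀(1/2)^(t/t½) = 120.4 atoms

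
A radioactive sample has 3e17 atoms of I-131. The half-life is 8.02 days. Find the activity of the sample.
A = λN = 2.593e16 decays/day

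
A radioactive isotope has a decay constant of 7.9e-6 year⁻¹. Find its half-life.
t½ = ln(2)/λ = 87740 years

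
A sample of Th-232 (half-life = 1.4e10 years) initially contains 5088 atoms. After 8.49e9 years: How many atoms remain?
N = N₀(1/2)^(t/t½) = 3342 atoms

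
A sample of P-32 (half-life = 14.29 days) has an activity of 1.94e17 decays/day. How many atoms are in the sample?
N = A/λ = 4e18 atoms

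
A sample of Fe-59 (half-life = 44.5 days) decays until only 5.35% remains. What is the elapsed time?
t = t½ × log₂(N₀/N) = 188 days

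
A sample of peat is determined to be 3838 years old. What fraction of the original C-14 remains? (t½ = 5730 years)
N/N₀ = (1/2)^(t/t½) = 0.6286 = 62.9%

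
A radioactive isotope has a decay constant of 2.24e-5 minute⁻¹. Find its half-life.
t½ = ln(2)/λ = 30940 minutes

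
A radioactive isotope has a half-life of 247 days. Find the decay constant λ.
λ = ln(2)/t½ = 0.002806 day⁻¹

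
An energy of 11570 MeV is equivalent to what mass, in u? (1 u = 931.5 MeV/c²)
m = E/c² = 12.42 u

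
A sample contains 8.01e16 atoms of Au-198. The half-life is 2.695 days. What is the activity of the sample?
A = λN = 2.06e16 decays/day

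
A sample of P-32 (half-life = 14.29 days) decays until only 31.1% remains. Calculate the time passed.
t = t½ × log₂(N₀/N) = 24.08 days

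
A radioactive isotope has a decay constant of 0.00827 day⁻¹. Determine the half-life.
t½ = ln(2)/λ = 83.81 days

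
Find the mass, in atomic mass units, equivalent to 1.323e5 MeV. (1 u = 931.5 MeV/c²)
m = E/c² = 142 u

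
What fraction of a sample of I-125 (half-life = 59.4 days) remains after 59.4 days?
N/N₀ = (1/2)^(t/t½) = 0.5 = 50%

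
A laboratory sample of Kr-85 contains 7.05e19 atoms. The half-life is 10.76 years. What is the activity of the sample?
A = λN = 4.542e18 decays/year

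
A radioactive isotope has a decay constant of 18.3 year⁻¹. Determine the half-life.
t½ = ln(2)/λ = 0.03788 years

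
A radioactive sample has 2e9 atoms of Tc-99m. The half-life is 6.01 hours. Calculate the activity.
A = λN = 2.307e8 decays/hour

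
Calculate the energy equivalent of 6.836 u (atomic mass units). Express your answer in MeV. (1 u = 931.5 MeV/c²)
E = mc² = 6368 MeV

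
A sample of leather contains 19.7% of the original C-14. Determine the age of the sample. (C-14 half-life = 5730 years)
Age = t½ × log₂(1/ratio) = 13430 years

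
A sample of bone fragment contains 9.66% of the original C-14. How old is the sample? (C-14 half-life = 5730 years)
Age = t½ × log₂(1/ratio) = 19320 years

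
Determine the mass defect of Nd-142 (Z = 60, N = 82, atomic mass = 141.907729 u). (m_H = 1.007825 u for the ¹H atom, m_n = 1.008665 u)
Δm = Z·m_H + N·m_n − M = 1.272 u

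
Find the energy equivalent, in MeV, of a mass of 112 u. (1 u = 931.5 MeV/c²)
E = mc² = 1.043e5 MeV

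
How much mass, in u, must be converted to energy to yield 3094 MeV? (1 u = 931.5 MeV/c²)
m = E/c² = 3.322 u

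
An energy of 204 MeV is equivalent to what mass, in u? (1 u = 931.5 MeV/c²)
m = E/c² = 0.219 u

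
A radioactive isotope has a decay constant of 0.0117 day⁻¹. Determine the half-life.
t½ = ln(2)/λ = 59.24 days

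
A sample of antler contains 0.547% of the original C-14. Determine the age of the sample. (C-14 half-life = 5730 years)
Age = t½ × log₂(1/ratio) = 43060 years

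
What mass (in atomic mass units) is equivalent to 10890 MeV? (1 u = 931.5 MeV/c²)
m = E/c² = 11.69 u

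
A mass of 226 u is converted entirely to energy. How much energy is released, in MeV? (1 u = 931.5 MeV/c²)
E = mc² = 2.105e5 MeV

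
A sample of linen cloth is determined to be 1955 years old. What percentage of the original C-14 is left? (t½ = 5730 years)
N/N₀ = (1/2)^(t/t½) = 0.7894 = 78.9%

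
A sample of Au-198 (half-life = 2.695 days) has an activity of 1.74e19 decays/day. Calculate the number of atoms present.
N = A/λ = 6.765e19 atoms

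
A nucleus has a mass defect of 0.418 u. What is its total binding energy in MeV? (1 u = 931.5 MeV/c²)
B.E. = Δm × 931.5 = 389.4 MeV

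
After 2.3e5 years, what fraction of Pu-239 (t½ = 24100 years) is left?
N/N₀ = (1/2)^(t/t½) = 0.00134 = 0.134%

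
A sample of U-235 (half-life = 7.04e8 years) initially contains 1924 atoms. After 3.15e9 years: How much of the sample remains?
N = N₀(1/2)^(t/t½) = 86.55 atoms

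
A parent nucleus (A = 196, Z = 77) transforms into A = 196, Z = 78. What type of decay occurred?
ΔA = 0, ΔZ = +1 ⇒ beta-minus decay (β⁻)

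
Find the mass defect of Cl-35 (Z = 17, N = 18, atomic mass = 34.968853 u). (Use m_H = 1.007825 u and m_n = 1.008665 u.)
Δm = Z·m_H + N·m_n − M = 0.3201 u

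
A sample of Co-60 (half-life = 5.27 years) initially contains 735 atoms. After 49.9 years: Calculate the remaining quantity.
N = N₀(1/2)^(t/t½) = 1.037 atoms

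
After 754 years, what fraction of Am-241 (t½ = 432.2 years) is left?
N/N₀ = (1/2)^(t/t½) = 0.2984 = 29.8%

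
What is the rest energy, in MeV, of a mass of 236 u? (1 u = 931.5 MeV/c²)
E = mc² = 2.198e5 MeV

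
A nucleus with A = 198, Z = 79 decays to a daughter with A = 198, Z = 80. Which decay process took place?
ΔA = 0, ΔZ = +1 ⇒ beta-minus decay (β⁻)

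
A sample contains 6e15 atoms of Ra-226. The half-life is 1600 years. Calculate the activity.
A = λN = 2.599e12 decays/year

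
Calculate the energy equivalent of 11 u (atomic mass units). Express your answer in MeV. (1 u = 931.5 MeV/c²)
E = mc² = 10250 MeV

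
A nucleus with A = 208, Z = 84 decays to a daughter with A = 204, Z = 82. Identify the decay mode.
ΔA = -4, ΔZ = -2 ⇒ alpha decay (α)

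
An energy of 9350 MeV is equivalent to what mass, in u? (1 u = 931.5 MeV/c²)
m = E/c² = 10.04 u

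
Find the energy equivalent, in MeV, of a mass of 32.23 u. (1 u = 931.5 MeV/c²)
E = mc² = 30020 MeV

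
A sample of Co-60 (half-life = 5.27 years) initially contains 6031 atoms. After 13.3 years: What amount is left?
N = N₀(1/2)^(t/t½) = 1049 atoms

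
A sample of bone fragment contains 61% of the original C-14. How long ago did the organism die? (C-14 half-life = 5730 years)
Age = t½ × log₂(1/ratio) = 4086 years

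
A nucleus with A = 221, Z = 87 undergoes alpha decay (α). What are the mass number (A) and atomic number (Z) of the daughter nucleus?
Daughter: A = 217, Z = 85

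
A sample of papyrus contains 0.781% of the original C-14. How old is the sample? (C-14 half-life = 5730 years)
Age = t½ × log₂(1/ratio) = 40110 years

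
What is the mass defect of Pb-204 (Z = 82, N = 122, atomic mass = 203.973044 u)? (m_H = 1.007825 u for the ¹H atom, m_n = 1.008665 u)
Δm = Z·m_H + N·m_n − M = 1.726 u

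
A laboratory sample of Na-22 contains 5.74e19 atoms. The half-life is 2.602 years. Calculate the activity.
A = λN = 1.529e19 decays/year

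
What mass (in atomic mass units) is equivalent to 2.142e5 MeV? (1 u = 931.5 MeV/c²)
m = E/c² = 230 u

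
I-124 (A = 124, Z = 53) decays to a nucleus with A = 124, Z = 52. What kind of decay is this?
ΔA = 0, ΔZ = -1 ⇒ beta-plus decay (β⁺) or electron capture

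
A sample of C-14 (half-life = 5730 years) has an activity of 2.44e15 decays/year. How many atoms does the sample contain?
N = A/λ = 2.017e19 atoms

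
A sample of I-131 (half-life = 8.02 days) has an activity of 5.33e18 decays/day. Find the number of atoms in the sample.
N = A/λ = 6.167e19 atoms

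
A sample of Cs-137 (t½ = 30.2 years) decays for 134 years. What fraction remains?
N/N₀ = (1/2)^(t/t½) = 0.04616 = 4.62%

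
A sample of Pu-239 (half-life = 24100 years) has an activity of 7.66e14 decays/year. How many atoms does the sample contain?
N = A/λ = 2.663e19 atoms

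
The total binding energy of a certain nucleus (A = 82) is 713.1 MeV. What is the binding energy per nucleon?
B.E./A = 713.1/82 = 8.696 MeV/nucleon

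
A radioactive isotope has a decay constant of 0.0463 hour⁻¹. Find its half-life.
t½ = ln(2)/λ = 14.97 hours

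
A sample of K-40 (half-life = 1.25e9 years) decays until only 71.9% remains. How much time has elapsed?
t = t½ × log₂(N₀/N) = 5.949e8 years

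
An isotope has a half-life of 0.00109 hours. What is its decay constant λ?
λ = ln(2)/t½ = 635.9 hour⁻¹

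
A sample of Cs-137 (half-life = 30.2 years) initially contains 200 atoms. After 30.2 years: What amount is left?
N = N₀(1/2)^(t/t½) = 100 atoms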